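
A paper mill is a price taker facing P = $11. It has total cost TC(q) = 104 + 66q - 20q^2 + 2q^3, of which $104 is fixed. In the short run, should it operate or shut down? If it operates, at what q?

From TC, MC = TC'(q) = 66 - 40q + 6q^2 and AVC = VC/q = 66 - 20q + 2q^2.
AVC is minimized where dAVC/dq = -20 + 4q = 0, at q = 5; min AVC = 66 - 20·5 + 2·5^2 = $16.
With P < min AVC ($11 < $16), every unit sold adds to the loss.
Best response: produce nothing and absorb the $104 fixed cost.

Shut down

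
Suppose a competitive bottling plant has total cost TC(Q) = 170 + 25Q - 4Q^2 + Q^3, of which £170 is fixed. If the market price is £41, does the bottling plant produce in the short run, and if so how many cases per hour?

From TC, MC = TC'(Q) = 25 - 8Q + 3Q^2 and AVC = VC/Q = 25 - 4Q + Q^2.
The AVC parabola has its vertex at Q = 4/2 = 2, where AVC = 25 - 4·2 + 2^2 = £21.
Since P = £41 ≥ min AVC = £21, price covers variable cost and the firm should produce.
Solving P = MC: -16 - 8Q + 3Q^2 = 0 ⇒ Q = -4/3 or 4. On the upward-sloping branch, Q* = 4.
Check: AVC at Q = 4 is £25 ≤ P, so revenue covers variable cost.
Profit = P·Q − TC = 41·4 − 270 = -£106, a loss, but smaller than the £170 fixed cost the firm would lose by shutting down.

Produce at Q = 4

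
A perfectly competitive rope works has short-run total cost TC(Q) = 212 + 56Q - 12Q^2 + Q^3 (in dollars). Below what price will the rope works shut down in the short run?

$20 per unit

The firm shuts down when price falls below the minimum of average variable cost. AVC = VC/Q = 56 - 12Q + Q^2.
dAVC/dQ = -12 + 2Q = 0 gives Q = 6. min AVC = 56 - 12·6 + 6^2 = 20.
So the shutdown price is $20.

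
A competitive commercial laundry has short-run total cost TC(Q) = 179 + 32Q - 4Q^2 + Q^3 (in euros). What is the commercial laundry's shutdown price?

€28 per unit

Short-run supply begins at min AVC. From VC = 32Q - 4Q^2 + Q^3, AVC = 32 - 4Q + Q^2.
dAVC/dQ = -4 + 2Q = 0 gives Q = 2. min AVC = 32 - 4·2 + 2^2 = 28.
For P < €28 the firm produces nothing.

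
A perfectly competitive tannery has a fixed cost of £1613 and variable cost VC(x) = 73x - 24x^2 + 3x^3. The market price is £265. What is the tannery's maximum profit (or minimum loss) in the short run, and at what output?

AVC = 73 - 24x + 3x^2 has its minimum £25 at x = 4; price £265 clears that bar, so the firm operates.
MC = 73 - 48x + 9x^2. Setting P = MC and taking the root on the rising branch gives x* = 8.
TR = 265·8 = 2120. TC = 1613 + 584 = 2197. Profit = 2120 − 2197 = -£77.
By producing, the firm covers all variable cost plus £1536 of fixed cost; shutting down would lose the full £1613.

Profit = -£77 at x = 8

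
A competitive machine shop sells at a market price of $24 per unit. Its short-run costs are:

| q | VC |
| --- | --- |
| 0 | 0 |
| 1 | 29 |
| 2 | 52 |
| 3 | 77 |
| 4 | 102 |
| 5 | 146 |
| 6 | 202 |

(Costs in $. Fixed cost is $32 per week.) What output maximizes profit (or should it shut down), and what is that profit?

q = 0 (shut down); profit = -$32

Compute π = P·q − TC at each output: q=0: -32; q=1: -37; q=2: -36; q=3: -37; q=4: -38; q=5: -58; q=6: -90.
Profit is highest at q = 0. Equivalently, the lowest AVC in the table is 102/4 ≈ $25.50 at q = 4, and P = $24 falls below it — price never covers variable cost, so the firm shuts down and loses only its fixed cost.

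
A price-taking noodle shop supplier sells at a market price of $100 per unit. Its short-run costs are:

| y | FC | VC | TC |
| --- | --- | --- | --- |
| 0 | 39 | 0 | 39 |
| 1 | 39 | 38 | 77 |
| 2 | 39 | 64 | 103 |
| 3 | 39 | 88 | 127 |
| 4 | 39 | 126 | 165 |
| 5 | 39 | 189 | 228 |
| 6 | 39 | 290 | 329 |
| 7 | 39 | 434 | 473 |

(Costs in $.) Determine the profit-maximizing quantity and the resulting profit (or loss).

Tabulate TR − TC: y=0: -39; y=1: 23; y=2: 97; y=3: 173; y=4: 235; y=5: 272; y=6: 271; y=7: 227.
Profit is maximized at y = 5. AVC there is 189/5 = $37.80 ≤ P, so producing beats shutting down (which would give -$39).

y = 5; profit = $272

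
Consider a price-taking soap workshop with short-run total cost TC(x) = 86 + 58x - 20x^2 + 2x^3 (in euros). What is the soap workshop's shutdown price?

€8 per unit

The shutdown price is the minimum of AVC. VC = 58x - 20x^2 + 2x^3, so AVC = 58 - 20x + 2x^2.
dAVC/dx = -20 + 4x = 0 gives x = 5. min AVC = 58 - 20·5 + 2·5^2 = 8.
The firm shuts down for any P below €8.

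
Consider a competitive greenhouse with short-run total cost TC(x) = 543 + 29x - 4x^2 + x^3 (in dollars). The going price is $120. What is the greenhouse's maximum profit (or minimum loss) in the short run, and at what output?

Profit = -$53 at x = 7

AVC = 29 - 4x + x^2 has its minimum $25 at x = 2; price $120 clears that bar, so the firm operates.
MC = 29 - 8x + 3x^2. Setting P = MC and taking the root on the rising branch gives x* = 7.
TR = 120·7 = 840. TC = 543 + 350 = 893. Profit = 840 − 893 = -$53.
That loss of $53 beats the $543 the firm would lose by shutting down; producing recovers $490 of fixed cost.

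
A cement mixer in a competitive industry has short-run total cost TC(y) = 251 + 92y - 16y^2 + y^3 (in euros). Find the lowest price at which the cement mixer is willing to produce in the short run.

€28 per unit

Short-run supply begins at min AVC. From VC = 92y - 16y^2 + y^3, AVC = 92 - 16y + y^2.
At the minimum of AVC, MC = AVC. MC = 92 - 32y + 3y^2; setting MC = AVC gives 2y^2 - 16y = 0, so y = 8. min AVC = 28.
So the shutdown price is €28.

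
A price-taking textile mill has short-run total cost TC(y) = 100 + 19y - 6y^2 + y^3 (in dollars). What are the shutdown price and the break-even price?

Shutdown price = min AVC. AVC = 19 - 6y + y^2, with vertex at y = 3 and minimum $10.
ATC = 100/y + 19 - 6y + y^2. Setting dATC/dy = −100/y^2 − 6 + 2y = 0 gives y = 5 (since 2·5^3 − 6·5^2 = 100).
min ATC = 100/5 + 19 − 6·5 + 5^2 = $34. That is the break-even price.
Between these two prices the firm operates at a loss; above $34 it earns a profit.

Shutdown price = $10; break-even price = $34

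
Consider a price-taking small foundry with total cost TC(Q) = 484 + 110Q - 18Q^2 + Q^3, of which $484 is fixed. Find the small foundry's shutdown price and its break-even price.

Shutdown price = $29; break-even price = $77

AVC = 110 - 18Q + Q^2; minimized at Q = 9, giving min AVC = $29. That is the shutdown price.
ATC = 484/Q + 110 - 18Q + Q^2. Setting dATC/dQ = −484/Q^2 − 18 + 2Q = 0 gives Q = 11 (since 2·11^3 − 18·11^2 = 484).
min ATC = 484/11 + 110 − 18·11 + 11^2 = $77. That is the break-even price.
Between these two prices the firm operates at a loss; above $77 it earns a profit.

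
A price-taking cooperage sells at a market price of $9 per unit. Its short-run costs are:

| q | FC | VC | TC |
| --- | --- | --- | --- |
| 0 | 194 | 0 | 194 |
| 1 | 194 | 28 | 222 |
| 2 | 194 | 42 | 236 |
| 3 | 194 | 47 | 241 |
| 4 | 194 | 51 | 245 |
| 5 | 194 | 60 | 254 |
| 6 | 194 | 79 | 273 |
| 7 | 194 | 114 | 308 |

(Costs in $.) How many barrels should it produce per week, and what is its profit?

Profit at each row (π = 9q − TC): q=0: -194; q=1: -213; q=2: -218; q=3: -214; q=4: -209; q=5: -209; q=6: -219; q=7: -245.
Profit is highest at q = 0. Equivalently, the lowest AVC in the table is 60/5 ≈ $12 at q = 5, and P = $9 falls below it — price never covers variable cost, so the firm shuts down and loses only its fixed cost.

q = 0 (shut down); profit = -$194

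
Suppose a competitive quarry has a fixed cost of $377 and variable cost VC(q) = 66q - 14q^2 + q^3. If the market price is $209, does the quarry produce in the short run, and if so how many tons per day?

Strip out fixed cost: VC = 66q - 14q^2 + q^3. Then AVC = 66 - 14q + q^2 and MC = 66 - 28q + 3q^2.
The AVC parabola has its vertex at q = 14/2 = 7, where AVC = 66 - 14·7 + 7^2 = $17.
P = $209 exceeds min AVC = $17, so the firm stays open.
Set P = MC: 209 = 66 - 28q + 3q^2 → -143 - 28q + 3q^2 = 0. The roots are q = -11/3 and q = 13; the profit-maximizing output is on the rising part of MC, so q* = 13.
Check: AVC at q = 13 is $53 ≤ P, so revenue covers variable cost.
Profit = P·q − TC = 209·13 − 1066 = $1651.

Produce at q = 13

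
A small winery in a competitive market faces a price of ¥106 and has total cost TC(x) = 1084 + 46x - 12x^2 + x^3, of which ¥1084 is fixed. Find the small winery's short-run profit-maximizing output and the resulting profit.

Profit = -¥284 at x = 10

AVC = 46 - 12x + x^2 has its minimum ¥10 at x = 6; price ¥106 clears that bar, so the firm operates.
MC = 46 - 24x + 3x^2. Setting P = MC and taking the root on the rising branch gives x* = 10.
TR = 106·10 = 1060. TC = 1084 + 260 = 1344. Profit = 1060 − 1344 = -¥284.
Shutting down would mean losing the fixed cost of ¥1084, so operating at a loss of ¥284 is better by ¥800.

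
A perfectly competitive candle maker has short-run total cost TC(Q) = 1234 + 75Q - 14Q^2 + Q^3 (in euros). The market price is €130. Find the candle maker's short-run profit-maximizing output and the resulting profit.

AVC = 75 - 14Q + Q^2; min AVC = €26 at Q = 7. Since P = €130 ≥ min AVC, the firm produces.
MC = 75 - 28Q + 3Q^2. Setting P = MC and taking the root on the rising branch gives Q* = 11.
TR = 130·11 = 1430. TC = 1234 + 462 = 1696. Profit = 1430 − 1696 = -€266.
Shutting down would mean losing the fixed cost of €1234, so operating at a loss of €266 is better by €968.

Profit = -€266 at Q = 11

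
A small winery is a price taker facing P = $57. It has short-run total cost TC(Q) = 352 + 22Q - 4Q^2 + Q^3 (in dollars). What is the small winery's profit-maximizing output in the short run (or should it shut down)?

Strip out fixed cost: VC = 22Q - 4Q^2 + Q^3. Then AVC = 22 - 4Q + Q^2 and MC = 22 - 8Q + 3Q^2.
The AVC parabola has its vertex at Q = 4/2 = 2, where AVC = 22 - 4·2 + 2^2 = $18.
P = $57 exceeds min AVC = $18, so the firm stays open.
Solving P = MC: -35 - 8Q + 3Q^2 = 0 ⇒ Q = -7/3 or 5. On the upward-sloping branch, Q* = 5.
Check: AVC at Q = 5 is $27 ≤ P, so revenue covers variable cost.
Profit = P·Q − TC = 57·5 − 487 = -$202, a loss, but smaller than the $352 fixed cost the firm would lose by shutting down.

Produce at Q = 5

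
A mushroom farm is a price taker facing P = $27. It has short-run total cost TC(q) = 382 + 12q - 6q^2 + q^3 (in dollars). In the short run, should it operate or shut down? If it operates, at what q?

Strip out fixed cost: VC = 12q - 6q^2 + q^3. Then AVC = 12 - 6q + q^2 and MC = 12 - 12q + 3q^2.
AVC hits its minimum where MC = AVC, at q = 3, giving min AVC = 12 - 6·3 + 3^2 = $3.
Because $27 ≥ $3, revenue can cover variable cost; the firm operates.
Solving P = MC: -15 - 12q + 3q^2 = 0 ⇒ q = -1 or 5. On the upward-sloping branch, q* = 5.
Check: AVC at q = 5 is $7 ≤ P, so revenue covers variable cost.
Profit = P·q − TC = 27·5 − 417 = -$282, a loss, but smaller than the $382 fixed cost the firm would lose by shutting down.

Produce at q = 5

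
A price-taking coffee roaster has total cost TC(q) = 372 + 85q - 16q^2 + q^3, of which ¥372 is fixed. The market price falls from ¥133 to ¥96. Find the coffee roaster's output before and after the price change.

AVC = 85 - 16q + q^2, minimized at q = 8 where min AVC = ¥21. MC = 85 - 32q + 3q^2.
At P = ¥133 ≥ min AVC, set P = MC on the rising branch: q = 12.
At P = ¥96 ≥ min AVC, set P = MC: q = 11. The firm stays open but cuts output.

Output falls from 12 to 11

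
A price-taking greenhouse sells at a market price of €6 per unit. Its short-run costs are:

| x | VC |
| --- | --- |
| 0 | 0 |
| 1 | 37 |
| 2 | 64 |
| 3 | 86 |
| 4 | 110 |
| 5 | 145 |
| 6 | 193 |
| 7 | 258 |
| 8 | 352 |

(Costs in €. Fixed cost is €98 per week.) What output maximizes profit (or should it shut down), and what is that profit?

Profit at each row (π = 6x − TC): x=0: -98; x=1: -129; x=2: -150; x=3: -166; x=4: -184; x=5: -213; x=6: -255; x=7: -314; x=8: -402.
Profit is highest at x = 0. Equivalently, the lowest AVC in the table is 110/4 ≈ €27.50 at x = 4, and P = €6 falls below it — price never covers variable cost, so the firm shuts down and loses only its fixed cost.

x = 0 (shut down); profit = -€98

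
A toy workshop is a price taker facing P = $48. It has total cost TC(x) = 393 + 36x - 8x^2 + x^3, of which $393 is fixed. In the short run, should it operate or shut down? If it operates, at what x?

Strip out fixed cost: VC = 36x - 8x^2 + x^3. Then AVC = 36 - 8x + x^2 and MC = 36 - 16x + 3x^2.
AVC hits its minimum where MC = AVC, at x = 4, giving min AVC = 36 - 8·4 + 4^2 = $20.
P = $48 exceeds min AVC = $20, so the firm stays open.
P = MC gives -12 - 16x + 3x^2 = 0, with roots -2/3 and 6. Take the larger (rising MC): x* = 6.
Check: AVC at x = 6 is $24 ≤ P, so revenue covers variable cost.
Profit = P·x − TC = 48·6 − 537 = -$249, a loss, but smaller than the $393 fixed cost the firm would lose by shutting down.

Produce at x = 6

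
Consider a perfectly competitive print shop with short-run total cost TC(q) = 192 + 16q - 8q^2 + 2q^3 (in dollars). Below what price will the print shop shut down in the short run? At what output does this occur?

The shutdown price is the minimum of AVC. VC = 16q - 8q^2 + 2q^3, so AVC = 16 - 8q + 2q^2.
dAVC/dq = -8 + 4q = 0 gives q = 2. min AVC = 16 - 8·2 + 2·2^2 = 8.
For P < $8 the firm produces nothing.

$8 per unit, at q = 2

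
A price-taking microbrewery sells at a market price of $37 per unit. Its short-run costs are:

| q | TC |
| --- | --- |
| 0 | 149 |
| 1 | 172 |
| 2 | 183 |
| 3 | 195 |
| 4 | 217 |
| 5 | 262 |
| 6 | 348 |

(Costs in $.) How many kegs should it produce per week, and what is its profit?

q = 4; profit = -$69

Profit at each row (π = 37q − TC): q=0: -149; q=1: -135; q=2: -109; q=3: -84; q=4: -69; q=5: -77; q=6: -126.
Profit is maximized at q = 4. AVC there is 68/4 = $17 ≤ P, so producing beats shutting down (which would give -$149).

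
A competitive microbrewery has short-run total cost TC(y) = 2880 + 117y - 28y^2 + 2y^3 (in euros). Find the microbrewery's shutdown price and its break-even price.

Shutdown price = min AVC. AVC = 117 - 28y + 2y^2, with vertex at y = 7 and minimum €19.
ATC = 2880/y + 117 - 28y + 2y^2. Setting dATC/dy = −2880/y^2 − 28 + 4y = 0 gives y = 12 (since 4·12^3 − 28·12^2 = 2880).
min ATC = 2880/12 + 117 − 28·12 + 2·12^2 = €309. That is the break-even price.
For €19 ≤ P < €309 the firm produces at a loss; below €19 it shuts down.

Shutdown price = €19; break-even price = €309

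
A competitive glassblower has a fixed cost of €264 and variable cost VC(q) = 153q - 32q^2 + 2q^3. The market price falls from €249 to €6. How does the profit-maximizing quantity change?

AVC = 153 - 32q + 2q^2, minimized at q = 8 where min AVC = €25. MC = 153 - 64q + 6q^2.
With P = €249 above the shutdown price, P = MC gives q = 12.
At P = €6 < min AVC = €25, price no longer covers variable cost at any output, so the firm shuts down: q = 0.

Output falls from 12 to 0 (the firm shuts down)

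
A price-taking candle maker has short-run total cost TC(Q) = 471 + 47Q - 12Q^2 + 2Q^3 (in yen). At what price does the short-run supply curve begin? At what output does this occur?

¥29 per unit, at Q = 3

The shutdown price is the minimum of AVC. VC = 47Q - 12Q^2 + 2Q^3, so AVC = 47 - 12Q + 2Q^2.
At the minimum of AVC, MC = AVC. MC = 47 - 24Q + 6Q^2; setting MC = AVC gives 4Q^2 - 12Q = 0, so Q = 3. min AVC = 29.
The firm shuts down for any P below ¥29.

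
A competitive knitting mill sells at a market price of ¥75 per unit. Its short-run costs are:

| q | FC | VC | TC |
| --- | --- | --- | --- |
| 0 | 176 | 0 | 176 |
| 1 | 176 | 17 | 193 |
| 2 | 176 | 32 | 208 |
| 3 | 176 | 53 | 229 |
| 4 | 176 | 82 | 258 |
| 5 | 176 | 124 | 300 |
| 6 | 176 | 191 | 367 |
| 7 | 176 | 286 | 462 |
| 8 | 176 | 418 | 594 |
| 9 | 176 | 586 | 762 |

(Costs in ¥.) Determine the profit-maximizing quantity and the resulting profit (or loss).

q = 6; profit = ¥83

Tabulate TR − TC: q=0: -176; q=1: -118; q=2: -58; q=3: -4; q=4: 42; q=5: 75; q=6: 83; q=7: 63; q=8: 6; q=9: -87.
Profit is maximized at q = 6. AVC there is 191/6 = ¥31.83 ≤ P, so producing beats shutting down (which would give -¥176).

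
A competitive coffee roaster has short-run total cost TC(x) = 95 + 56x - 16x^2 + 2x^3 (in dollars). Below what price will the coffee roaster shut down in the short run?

$24 per unit

Short-run supply begins at min AVC. From VC = 56x - 16x^2 + 2x^3, AVC = 56 - 16x + 2x^2.
At the minimum of AVC, MC = AVC. MC = 56 - 32x + 6x^2; setting MC = AVC gives 4x^2 - 16x = 0, so x = 4. min AVC = 24.
For P < $24 the firm produces nothing.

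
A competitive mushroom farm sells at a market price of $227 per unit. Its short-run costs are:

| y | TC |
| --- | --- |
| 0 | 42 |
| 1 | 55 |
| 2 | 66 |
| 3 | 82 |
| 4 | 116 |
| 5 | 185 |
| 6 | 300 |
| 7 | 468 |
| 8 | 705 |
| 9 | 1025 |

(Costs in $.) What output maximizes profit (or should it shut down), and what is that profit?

Compute π = P·y − TC at each output: y=0: -42; y=1: 172; y=2: 388; y=3: 599; y=4: 792; y=5: 950; y=6: 1062; y=7: 1121; y=8: 1111; y=9: 1018.
Profit is maximized at y = 7. AVC there is 426/7 = $60.86 ≤ P, so producing beats shutting down (which would give -$42).

y = 7; profit = $1121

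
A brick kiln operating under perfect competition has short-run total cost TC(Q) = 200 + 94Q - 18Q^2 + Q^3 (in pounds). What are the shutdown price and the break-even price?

Shutdown price = min AVC. AVC = 94 - 18Q + Q^2, with vertex at Q = 9 and minimum £13.
ATC = 200/Q + 94 - 18Q + Q^2. Setting dATC/dQ = −200/Q^2 − 18 + 2Q = 0 gives Q = 10 (since 2·10^3 − 18·10^2 = 200).
min ATC = 200/10 + 94 − 18·10 + 10^2 = £34. That is the break-even price.
For £13 ≤ P < £34 the firm produces at a loss; below £13 it shuts down.

Shutdown price = £13; break-even price = £34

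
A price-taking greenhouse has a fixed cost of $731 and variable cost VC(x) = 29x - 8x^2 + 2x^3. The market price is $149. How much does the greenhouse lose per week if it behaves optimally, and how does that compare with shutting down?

AVC = 29 - 8x + 2x^2 has its minimum $21 at x = 2; price $149 clears that bar, so the firm operates.
With MC = 29 - 16x + 6x^2, P = MC on the upward-sloping part at x* = 6.
TR = 149·6 = 894. TC = 731 + 318 = 1049. Profit = 894 − 1049 = -$155.
Shutting down would mean losing the fixed cost of $731, so operating at a loss of $155 is better by $576.

Profit = -$155 at x = 6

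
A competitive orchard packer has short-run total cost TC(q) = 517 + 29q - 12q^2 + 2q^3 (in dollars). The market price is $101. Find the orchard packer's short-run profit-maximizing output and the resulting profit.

Profit = -$85 at q = 6

AVC = 29 - 12q + 2q^2 has its minimum $11 at q = 3; price $101 clears that bar, so the firm operates.
With MC = 29 - 24q + 6q^2, P = MC on the upward-sloping part at q* = 6.
TR = 101·6 = 606. TC = 517 + 174 = 691. Profit = 606 − 691 = -$85.
By producing, the firm covers all variable cost plus $432 of fixed cost; shutting down would lose the full $517.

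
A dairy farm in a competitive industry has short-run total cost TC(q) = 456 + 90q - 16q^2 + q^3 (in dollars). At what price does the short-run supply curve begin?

$26 per unit

The shutdown price is the minimum of AVC. VC = 90q - 16q^2 + q^3, so AVC = 90 - 16q + q^2.
dAVC/dq = -16 + 2q = 0 gives q = 8. min AVC = 90 - 16·8 + 8^2 = 26.
So the shutdown price is $26.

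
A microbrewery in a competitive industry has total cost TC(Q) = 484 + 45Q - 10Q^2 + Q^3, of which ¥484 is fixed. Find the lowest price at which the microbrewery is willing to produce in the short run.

¥20 per unit

The shutdown price is the minimum of AVC. VC = 45Q - 10Q^2 + Q^3, so AVC = 45 - 10Q + Q^2.
At the minimum of AVC, MC = AVC. MC = 45 - 20Q + 3Q^2; setting MC = AVC gives 2Q^2 - 10Q = 0, so Q = 5. min AVC = 20.
So the shutdown price is ¥20.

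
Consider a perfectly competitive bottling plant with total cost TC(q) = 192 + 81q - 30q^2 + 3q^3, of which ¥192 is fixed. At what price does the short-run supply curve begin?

¥6 per unit

The shutdown price is the minimum of AVC. VC = 81q - 30q^2 + 3q^3, so AVC = 81 - 30q + 3q^2.
At the minimum of AVC, MC = AVC. MC = 81 - 60q + 9q^2; setting MC = AVC gives 6q^2 - 30q = 0, so q = 5. min AVC = 6.
The firm shuts down for any P below ¥6.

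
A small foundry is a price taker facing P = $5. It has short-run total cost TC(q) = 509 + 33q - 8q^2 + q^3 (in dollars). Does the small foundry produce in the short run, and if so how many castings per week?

Shut down

Variable cost is VC = 33q - 8q^2 + q^3, so AVC = VC/q = 33 - 8q + q^2 and MC = dTC/dq = 33 - 16q + 3q^2.
AVC hits its minimum where MC = AVC, at q = 4, giving min AVC = 33 - 8·4 + 4^2 = $17.
P = $5 lies below min AVC = $17; no output level covers variable cost.
Best response: produce nothing and absorb the $509 fixed cost.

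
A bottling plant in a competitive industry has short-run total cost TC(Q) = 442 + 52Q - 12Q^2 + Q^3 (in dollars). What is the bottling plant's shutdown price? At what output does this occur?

$16 per unit, at Q = 6

The firm shuts down when price falls below the minimum of average variable cost. AVC = VC/Q = 52 - 12Q + Q^2.
dAVC/dQ = -12 + 2Q = 0 gives Q = 6. min AVC = 52 - 12·6 + 6^2 = 16.
So the shutdown price is $16.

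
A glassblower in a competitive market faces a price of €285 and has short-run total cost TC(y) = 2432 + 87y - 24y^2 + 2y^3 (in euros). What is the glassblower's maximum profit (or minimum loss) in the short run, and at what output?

Profit = -€12 at y = 11

AVC = 87 - 24y + 2y^2 has its minimum €15 at y = 6; price €285 clears that bar, so the firm operates.
With MC = 87 - 48y + 6y^2, P = MC on the upward-sloping part at y* = 11.
TR = 285·11 = 3135. TC = 2432 + 715 = 3147. Profit = 3135 − 3147 = -€12.
That loss of €12 beats the €2432 the firm would lose by shutting down; producing recovers €2420 of fixed cost.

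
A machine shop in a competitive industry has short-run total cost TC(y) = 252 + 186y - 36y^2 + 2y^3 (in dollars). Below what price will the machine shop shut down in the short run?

The firm shuts down when price falls below the minimum of average variable cost. AVC = VC/y = 186 - 36y + 2y^2.
At the minimum of AVC, MC = AVC. MC = 186 - 72y + 6y^2; setting MC = AVC gives 4y^2 - 36y = 0, so y = 9. min AVC = 24.
So the shutdown price is $24.

$24 per unit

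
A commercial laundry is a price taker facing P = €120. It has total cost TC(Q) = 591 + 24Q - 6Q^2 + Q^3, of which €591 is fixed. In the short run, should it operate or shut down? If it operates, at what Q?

Produce at Q = 8

Variable cost is VC = 24Q - 6Q^2 + Q^3, so AVC = VC/Q = 24 - 6Q + Q^2 and MC = dTC/dQ = 24 - 12Q + 3Q^2.
The AVC parabola has its vertex at Q = 6/2 = 3, where AVC = 24 - 6·3 + 3^2 = €15.
Since P = €120 ≥ min AVC = €15, price covers variable cost and the firm should produce.
Set P = MC: 120 = 24 - 12Q + 3Q^2 → -96 - 12Q + 3Q^2 = 0. The roots are Q = -4 and Q = 8; the profit-maximizing output is on the rising part of MC, so Q* = 8.
Check: AVC at Q = 8 is €40 ≤ P, so revenue covers variable cost.
Profit = P·Q − TC = 120·8 − 911 = €49.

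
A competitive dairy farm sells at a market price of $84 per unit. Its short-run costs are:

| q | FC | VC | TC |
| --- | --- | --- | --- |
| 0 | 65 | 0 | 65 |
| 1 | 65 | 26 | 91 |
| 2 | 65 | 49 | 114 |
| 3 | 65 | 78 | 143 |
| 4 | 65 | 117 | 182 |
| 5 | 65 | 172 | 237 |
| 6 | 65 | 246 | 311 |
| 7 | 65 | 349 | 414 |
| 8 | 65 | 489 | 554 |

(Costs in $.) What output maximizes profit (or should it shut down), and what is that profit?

Profit at each row (π = 84q − TC): q=0: -65; q=1: -7; q=2: 54; q=3: 109; q=4: 154; q=5: 183; q=6: 193; q=7: 174; q=8: 118.
Profit is maximized at q = 6. AVC there is 246/6 = $41 ≤ P, so producing beats shutting down (which would give -$65).

q = 6; profit = $193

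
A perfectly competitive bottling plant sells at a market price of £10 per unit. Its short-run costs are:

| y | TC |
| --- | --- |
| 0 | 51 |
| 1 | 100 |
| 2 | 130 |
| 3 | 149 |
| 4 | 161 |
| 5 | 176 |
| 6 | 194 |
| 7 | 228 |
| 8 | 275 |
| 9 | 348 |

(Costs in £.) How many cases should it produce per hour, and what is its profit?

y = 0 (shut down); profit = -£51

Profit at each row (π = 10y − TC): y=0: -51; y=1: -90; y=2: -110; y=3: -119; y=4: -121; y=5: -126; y=6: -134; y=7: -158; y=8: -195; y=9: -258.
Profit is highest at y = 0. Equivalently, the lowest AVC in the table is 143/6 ≈ £23.83 at y = 6, and P = £10 falls below it — price never covers variable cost, so the firm shuts down and loses only its fixed cost.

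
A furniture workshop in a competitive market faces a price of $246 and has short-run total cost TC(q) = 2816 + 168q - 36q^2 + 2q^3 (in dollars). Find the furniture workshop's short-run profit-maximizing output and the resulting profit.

AVC = 168 - 36q + 2q^2; min AVC = $6 at q = 9. Since P = $246 ≥ min AVC, the firm produces.
MC = 168 - 72q + 6q^2. Setting P = MC and taking the root on the rising branch gives q* = 13.
TR = 246·13 = 3198. TC = 2816 + 494 = 3310. Profit = 3198 − 3310 = -$112.
Shutting down would mean losing the fixed cost of $2816, so operating at a loss of $112 is better by $2704.

Profit = -$112 at q = 13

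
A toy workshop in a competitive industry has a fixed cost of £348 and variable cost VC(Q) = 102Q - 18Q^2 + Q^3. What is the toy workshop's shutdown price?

The firm shuts down when price falls below the minimum of average variable cost. AVC = VC/Q = 102 - 18Q + Q^2.
dAVC/dQ = -18 + 2Q = 0 gives Q = 9. min AVC = 102 - 18·9 + 9^2 = 21.
The firm shuts down for any P below £21.

£21 per unit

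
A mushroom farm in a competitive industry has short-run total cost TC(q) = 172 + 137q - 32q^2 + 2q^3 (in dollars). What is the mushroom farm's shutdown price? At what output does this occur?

$9 per unit, at q = 8

Short-run supply begins at min AVC. From VC = 137q - 32q^2 + 2q^3, AVC = 137 - 32q + 2q^2.
dAVC/dq = -32 + 4q = 0 gives q = 8. min AVC = 137 - 32·8 + 2·8^2 = 9.
For P < $9 the firm produces nothing.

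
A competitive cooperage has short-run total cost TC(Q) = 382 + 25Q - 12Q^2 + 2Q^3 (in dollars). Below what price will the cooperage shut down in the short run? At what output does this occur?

The firm shuts down when price falls below the minimum of average variable cost. AVC = VC/Q = 25 - 12Q + 2Q^2.
dAVC/dQ = -12 + 4Q = 0 gives Q = 3. min AVC = 25 - 12·3 + 2·3^2 = 7.
For P < $7 the firm produces nothing.

$7 per unit, at Q = 3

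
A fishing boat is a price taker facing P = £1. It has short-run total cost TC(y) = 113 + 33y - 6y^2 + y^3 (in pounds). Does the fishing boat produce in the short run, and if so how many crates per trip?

Variable cost is VC = 33y - 6y^2 + y^3, so AVC = VC/y = 33 - 6y + y^2 and MC = dTC/dy = 33 - 12y + 3y^2.
The AVC parabola has its vertex at y = 6/2 = 3, where AVC = 33 - 6·3 + 3^2 = £24.
Since P = £1 < min AVC = £24, price fails to cover variable cost at any output.
Best response: produce nothing and absorb the £113 fixed cost.

Shut down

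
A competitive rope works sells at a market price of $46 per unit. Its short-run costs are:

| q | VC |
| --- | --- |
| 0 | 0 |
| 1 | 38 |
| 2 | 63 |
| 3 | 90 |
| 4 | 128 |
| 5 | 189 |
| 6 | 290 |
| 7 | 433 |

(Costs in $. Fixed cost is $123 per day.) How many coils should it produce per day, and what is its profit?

q = 4; profit = -$67

Compute π = P·q − TC at each output: q=0: -123; q=1: -115; q=2: -94; q=3: -75; q=4: -67; q=5: -82; q=6: -137; q=7: -234.
Profit is maximized at q = 4. AVC there is 128/4 = $32 ≤ P, so producing beats shutting down (which would give -$123).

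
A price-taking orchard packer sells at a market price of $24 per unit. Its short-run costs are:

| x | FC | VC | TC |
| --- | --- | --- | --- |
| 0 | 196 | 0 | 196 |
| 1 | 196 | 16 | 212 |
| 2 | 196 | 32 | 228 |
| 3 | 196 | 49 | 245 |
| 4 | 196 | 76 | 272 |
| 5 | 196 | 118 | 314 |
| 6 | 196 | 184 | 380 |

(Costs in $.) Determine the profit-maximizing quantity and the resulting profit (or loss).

x = 3; profit = -$173

Profit at each row (π = 24x − TC): x=0: -196; x=1: -188; x=2: -180; x=3: -173; x=4: -176; x=5: -194; x=6: -236.
Profit is maximized at x = 3. AVC there is 49/3 = $16.33 ≤ P, so producing beats shutting down (which would give -$196).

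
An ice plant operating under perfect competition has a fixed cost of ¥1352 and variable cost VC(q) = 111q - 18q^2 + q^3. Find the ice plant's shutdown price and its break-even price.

Shutdown price = min AVC. AVC = 111 - 18q + q^2, with vertex at q = 9 and minimum ¥30.
ATC = 1352/q + 111 - 18q + q^2. Setting dATC/dq = −1352/q^2 − 18 + 2q = 0 gives q = 13 (since 2·13^3 − 18·13^2 = 1352).
min ATC = 1352/13 + 111 − 18·13 + 13^2 = ¥150. That is the break-even price.
For ¥30 ≤ P < ¥150 the firm produces at a loss; below ¥30 it shuts down.

Shutdown price = ¥30; break-even price = ¥150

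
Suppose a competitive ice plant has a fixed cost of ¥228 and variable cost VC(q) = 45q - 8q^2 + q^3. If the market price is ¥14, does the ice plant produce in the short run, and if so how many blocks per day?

Shut down

Strip out fixed cost: VC = 45q - 8q^2 + q^3. Then AVC = 45 - 8q + q^2 and MC = 45 - 16q + 3q^2.
AVC is minimized where dAVC/dq = -8 + 2q = 0, at q = 4; min AVC = 45 - 8·4 + 4^2 = ¥29.
P = ¥14 lies below min AVC = ¥29; no output level covers variable cost.
Shutting down limits the loss to fixed cost, ¥228.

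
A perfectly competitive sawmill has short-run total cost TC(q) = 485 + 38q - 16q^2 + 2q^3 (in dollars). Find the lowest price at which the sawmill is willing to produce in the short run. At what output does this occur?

$6 per unit, at q = 4

The firm shuts down when price falls below the minimum of average variable cost. AVC = VC/q = 38 - 16q + 2q^2.
At the minimum of AVC, MC = AVC. MC = 38 - 32q + 6q^2; setting MC = AVC gives 4q^2 - 16q = 0, so q = 4. min AVC = 6.
So the shutdown price is $6.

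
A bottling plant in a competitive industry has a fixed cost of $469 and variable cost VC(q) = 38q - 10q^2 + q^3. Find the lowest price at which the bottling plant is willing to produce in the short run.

$13 per unit

The shutdown price is the minimum of AVC. VC = 38q - 10q^2 + q^3, so AVC = 38 - 10q + q^2.
dAVC/dq = -10 + 2q = 0 gives q = 5. min AVC = 38 - 10·5 + 5^2 = 13.
For P < $13 the firm produces nothing.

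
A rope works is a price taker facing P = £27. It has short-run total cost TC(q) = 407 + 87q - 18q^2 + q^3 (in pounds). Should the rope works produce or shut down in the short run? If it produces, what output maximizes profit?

Strip out fixed cost: VC = 87q - 18q^2 + q^3. Then AVC = 87 - 18q + q^2 and MC = 87 - 36q + 3q^2.
AVC hits its minimum where MC = AVC, at q = 9, giving min AVC = 87 - 18·9 + 9^2 = £6.
P = £27 exceeds min AVC = £6, so the firm stays open.
P = MC gives 60 - 36q + 3q^2 = 0, with roots 2 and 10. Take the larger (rising MC): q* = 10.
Check: AVC at q = 10 is £7 ≤ P, so revenue covers variable cost.
Profit = P·q − TC = 27·10 − 477 = -£207, a loss, but smaller than the £407 fixed cost the firm would lose by shutting down.

Produce at q = 10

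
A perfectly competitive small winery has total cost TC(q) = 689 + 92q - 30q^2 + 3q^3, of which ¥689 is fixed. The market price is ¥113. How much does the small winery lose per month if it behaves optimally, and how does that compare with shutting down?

AVC = 92 - 30q + 3q^2 has its minimum ¥17 at q = 5; price ¥113 clears that bar, so the firm operates.
MC = 92 - 60q + 9q^2. Setting P = MC and taking the root on the rising branch gives q* = 7.
TR = 113·7 = 791. TC = 689 + 203 = 892. Profit = 791 − 892 = -¥101.
Shutting down would mean losing the fixed cost of ¥689, so operating at a loss of ¥101 is better by ¥588.

Profit = -¥101 at q = 7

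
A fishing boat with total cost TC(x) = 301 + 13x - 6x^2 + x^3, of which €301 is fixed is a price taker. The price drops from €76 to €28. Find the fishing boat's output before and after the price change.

AVC = 13 - 6x + x^2, minimized at x = 3 where min AVC = €4. MC = 13 - 12x + 3x^2.
With P = €76 above the shutdown price, P = MC gives x = 7.
At P = €28 ≥ min AVC, set P = MC: x = 5. The firm stays open but cuts output.

Output falls from 7 to 5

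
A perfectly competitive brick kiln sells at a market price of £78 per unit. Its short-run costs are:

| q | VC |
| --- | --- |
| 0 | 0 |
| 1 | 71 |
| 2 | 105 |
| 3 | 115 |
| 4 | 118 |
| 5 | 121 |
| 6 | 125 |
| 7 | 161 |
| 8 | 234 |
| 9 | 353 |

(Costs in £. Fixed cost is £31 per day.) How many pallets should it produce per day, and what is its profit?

Profit at each row (π = 78q − TC): q=0: -31; q=1: -24; q=2: 20; q=3: 88; q=4: 163; q=5: 238; q=6: 312; q=7: 354; q=8: 359; q=9: 318.
Profit is maximized at q = 8. AVC there is 234/8 = £29.25 ≤ P, so producing beats shutting down (which would give -£31).

q = 8; profit = £359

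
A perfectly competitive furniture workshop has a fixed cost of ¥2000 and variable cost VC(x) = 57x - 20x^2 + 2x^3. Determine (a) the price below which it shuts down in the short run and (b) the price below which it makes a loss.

Shutdown price = ¥7; break-even price = ¥257

Shutdown price = min AVC. AVC = 57 - 20x + 2x^2, with vertex at x = 5 and minimum ¥7.
ATC = 2000/x + 57 - 20x + 2x^2. Setting dATC/dx = −2000/x^2 − 20 + 4x = 0 gives x = 10 (since 4·10^3 − 20·10^2 = 2000).
min ATC = 2000/10 + 57 − 20·10 + 2·10^2 = ¥257. That is the break-even price.
Between these two prices the firm operates at a loss; above ¥257 it earns a profit.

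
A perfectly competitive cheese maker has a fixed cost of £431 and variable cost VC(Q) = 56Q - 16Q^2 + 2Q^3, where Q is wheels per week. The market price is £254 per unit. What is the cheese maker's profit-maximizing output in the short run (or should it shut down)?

Produce at Q = 9

Variable cost is VC = 56Q - 16Q^2 + 2Q^3, so AVC = VC/Q = 56 - 16Q + 2Q^2 and MC = dTC/dQ = 56 - 32Q + 6Q^2.
The AVC parabola has its vertex at Q = 16/4 = 4, where AVC = 56 - 16·4 + 2·4^2 = £24.
P = £254 exceeds min AVC = £24, so the firm stays open.
P = MC gives -198 - 32Q + 6Q^2 = 0, with roots -11/3 and 9. Take the larger (rising MC): Q* = 9.
Check: AVC at Q = 9 is £74 ≤ P, so revenue covers variable cost.
Profit = P·Q − TC = 254·9 − 1097 = £1189.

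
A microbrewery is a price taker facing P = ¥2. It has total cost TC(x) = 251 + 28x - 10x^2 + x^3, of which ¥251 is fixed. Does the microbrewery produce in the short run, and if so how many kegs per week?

Shut down

From TC, MC = TC'(x) = 28 - 20x + 3x^2 and AVC = VC/x = 28 - 10x + x^2.
AVC is minimized where dAVC/dx = -10 + 2x = 0, at x = 5; min AVC = 28 - 10·5 + 5^2 = ¥3.
With P < min AVC (¥2 < ¥3), every unit sold adds to the loss.
Best response: produce nothing and absorb the ¥251 fixed cost.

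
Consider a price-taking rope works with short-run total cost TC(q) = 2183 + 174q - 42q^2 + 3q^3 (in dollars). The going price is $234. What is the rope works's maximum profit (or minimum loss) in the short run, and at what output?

AVC = 174 - 42q + 3q^2; min AVC = $27 at q = 7. Since P = $234 ≥ min AVC, the firm produces.
With MC = 174 - 84q + 9q^2, P = MC on the upward-sloping part at q* = 10.
TR = 234·10 = 2340. TC = 2183 + 540 = 2723. Profit = 2340 − 2723 = -$383.
That loss of $383 beats the $2183 the firm would lose by shutting down; producing recovers $1800 of fixed cost.

Profit = -$383 at q = 10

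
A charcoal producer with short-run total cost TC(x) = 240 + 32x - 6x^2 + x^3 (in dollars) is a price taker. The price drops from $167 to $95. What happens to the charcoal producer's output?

Output falls from 9 to 7

MC = 32 - 12x + 3x^2; the shutdown threshold is min AVC = $23 (at x = 3).
With P = $167 above the shutdown price, P = MC gives x = 9.
At P = $95 ≥ min AVC, set P = MC: x = 7. The firm stays open but cuts output.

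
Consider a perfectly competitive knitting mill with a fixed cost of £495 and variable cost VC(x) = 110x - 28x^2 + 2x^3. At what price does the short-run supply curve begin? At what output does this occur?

£12 per unit, at x = 7

The shutdown price is the minimum of AVC. VC = 110x - 28x^2 + 2x^3, so AVC = 110 - 28x + 2x^2.
dAVC/dx = -28 + 4x = 0 gives x = 7. min AVC = 110 - 28·7 + 2·7^2 = 12.
For P < £12 the firm produces nothing.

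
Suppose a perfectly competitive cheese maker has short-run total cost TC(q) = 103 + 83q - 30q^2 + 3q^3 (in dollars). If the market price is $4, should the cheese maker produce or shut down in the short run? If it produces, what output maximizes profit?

From TC, MC = TC'(q) = 83 - 60q + 9q^2 and AVC = VC/q = 83 - 30q + 3q^2.
AVC is minimized where dAVC/dq = -30 + 6q = 0, at q = 5; min AVC = 83 - 30·5 + 3·5^2 = $8.
Since P = $4 < min AVC = $8, price fails to cover variable cost at any output.
Best response: produce nothing and absorb the $103 fixed cost.

Shut down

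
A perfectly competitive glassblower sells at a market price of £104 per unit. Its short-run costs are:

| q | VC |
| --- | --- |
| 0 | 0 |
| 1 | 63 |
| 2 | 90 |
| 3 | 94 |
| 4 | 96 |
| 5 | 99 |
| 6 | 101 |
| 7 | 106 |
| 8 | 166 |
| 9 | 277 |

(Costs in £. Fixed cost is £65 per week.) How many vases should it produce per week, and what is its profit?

q = 8; profit = £601

Profit at each row (π = 104q − TC): q=0: -65; q=1: -24; q=2: 53; q=3: 153; q=4: 255; q=5: 356; q=6: 458; q=7: 557; q=8: 601; q=9: 594.
Profit is maximized at q = 8. AVC there is 166/8 = £20.75 ≤ P, so producing beats shutting down (which would give -£65).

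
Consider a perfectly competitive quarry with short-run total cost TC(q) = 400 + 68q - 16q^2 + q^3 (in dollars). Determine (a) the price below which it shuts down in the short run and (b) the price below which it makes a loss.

Shutdown price = $4; break-even price = $48

Shutdown price = min AVC. AVC = 68 - 16q + q^2, with vertex at q = 8 and minimum $4.
ATC = 400/q + 68 - 16q + q^2. Setting dATC/dq = −400/q^2 − 16 + 2q = 0 gives q = 10 (since 2·10^3 − 16·10^2 = 400).
min ATC = 400/10 + 68 − 16·10 + 10^2 = $48. That is the break-even price.
For $4 ≤ P < $48 the firm produces at a loss; below $4 it shuts down.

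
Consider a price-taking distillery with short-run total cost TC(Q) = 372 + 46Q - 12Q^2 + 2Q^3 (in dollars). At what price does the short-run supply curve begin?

$28 per unit

The shutdown price is the minimum of AVC. VC = 46Q - 12Q^2 + 2Q^3, so AVC = 46 - 12Q + 2Q^2.
dAVC/dQ = -12 + 4Q = 0 gives Q = 3. min AVC = 46 - 12·3 + 2·3^2 = 28.
The firm shuts down for any P below $28.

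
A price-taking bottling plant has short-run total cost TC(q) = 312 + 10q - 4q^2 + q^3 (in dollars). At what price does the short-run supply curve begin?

$6 per unit

The firm shuts down when price falls below the minimum of average variable cost. AVC = VC/q = 10 - 4q + q^2.
At the minimum of AVC, MC = AVC. MC = 10 - 8q + 3q^2; setting MC = AVC gives 2q^2 - 4q = 0, so q = 2. min AVC = 6.
For P < $6 the firm produces nothing.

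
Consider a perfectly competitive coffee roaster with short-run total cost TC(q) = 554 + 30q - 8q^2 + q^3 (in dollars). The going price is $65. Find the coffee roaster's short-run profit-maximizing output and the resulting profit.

AVC = 30 - 8q + q^2 has its minimum $14 at q = 4; price $65 clears that bar, so the firm operates.
MC = 30 - 16q + 3q^2. Setting P = MC and taking the root on the rising branch gives q* = 7.
TR = 65·7 = 455. TC = 554 + 161 = 715. Profit = 455 − 715 = -$260.
By producing, the firm covers all variable cost plus $294 of fixed cost; shutting down would lose the full $554.

Profit = -$260 at q = 7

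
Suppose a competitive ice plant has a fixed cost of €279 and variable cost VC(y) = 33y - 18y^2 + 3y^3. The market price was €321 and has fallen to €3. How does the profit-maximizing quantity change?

Output falls from 8 to 0 (the firm shuts down)

MC = 33 - 36y + 9y^2; the shutdown threshold is min AVC = €6 (at y = 3).
At P = €321 ≥ min AVC, set P = MC on the rising branch: y = 8.
At P = €3 < min AVC = €6, price no longer covers variable cost at any output, so the firm shuts down: y = 0.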